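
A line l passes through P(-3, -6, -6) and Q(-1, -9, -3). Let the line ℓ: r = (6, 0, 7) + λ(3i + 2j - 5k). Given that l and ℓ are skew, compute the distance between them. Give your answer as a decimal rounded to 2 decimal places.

14.73

A direction vector for l is Q − P = (2, -3, 3).
Common perpendicular direction n = (2, -3, 3) × (3, 2, -5) = (9, 19, 13).
With w = (6, 0, 7) − (-3, -6, -6) = (9, 6, 13), w · n = 364.
Distance = |w · n| / |n| = |364| / √611 ≈ 14.73.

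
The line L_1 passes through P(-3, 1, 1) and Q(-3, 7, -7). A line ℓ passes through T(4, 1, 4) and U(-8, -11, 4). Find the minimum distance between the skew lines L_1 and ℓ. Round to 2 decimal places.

2.97

A direction vector for L_1 is Q − P = (0, 6, -8).
A direction vector for ℓ is U − T = (-12, -12, 0).
Common perpendicular direction n = (0, 6, -8) × (-12, -12, 0) = (-96, 96, 72).
With w = (4, 1, 4) − (-3, 1, 1) = (7, 0, 3), w · n = -456.
Distance = |w · n| / |n| = |-456| / √23616 ≈ 2.97.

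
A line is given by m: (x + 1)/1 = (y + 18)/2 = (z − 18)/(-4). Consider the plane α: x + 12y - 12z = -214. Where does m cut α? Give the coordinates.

m has direction (1, 2, -4) through (-1, -18, 18).
Substitute r = (-1, -18, 18) + t(1, 2, -4) into the plane: -433 + 73t = -214, so t = 3.
Intersection: (-1, -18, 18) + 3·(1, 2, -4) = (2, -12, 6).

(2, -12, 6)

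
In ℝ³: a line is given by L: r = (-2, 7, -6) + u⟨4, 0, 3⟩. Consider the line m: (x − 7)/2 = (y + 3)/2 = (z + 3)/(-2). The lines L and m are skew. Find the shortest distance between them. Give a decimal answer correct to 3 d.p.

m has direction (2, 2, -2) through (7, -3, -3).
Common perpendicular direction n = (4, 0, 3) × (2, 2, -2) = (-6, 14, 8).
With w = (7, -3, -3) − (-2, 7, -6) = (9, -10, 3), w · n = -170.
Distance = |w · n| / |n| = |-170| / √296 ≈ 9.881.

9.881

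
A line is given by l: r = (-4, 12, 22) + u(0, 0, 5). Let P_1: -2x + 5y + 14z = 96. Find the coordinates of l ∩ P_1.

(-4, 12, 2)

Substitute r = (-4, 12, 22) + t(0, 0, 5) into the plane: 376 + 70t = 96, so t = -4.
Intersection: (-4, 12, 22) + (-4)·(0, 0, 5) = (-4, 12, 2).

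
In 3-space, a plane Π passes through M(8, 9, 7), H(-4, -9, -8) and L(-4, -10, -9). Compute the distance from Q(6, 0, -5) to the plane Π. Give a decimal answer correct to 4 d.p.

MH = (-12, -18, -15), ML = (-12, -19, -16); a normal to Π is MH × ML = (3, -12, 12).
Using M: Π has equation 3x - 12y + 12z = 0.
n·Q − d = (3)·(6) + (-12)·(0) + (12)·(-5) − 0 = -42; |n| = √297.
Distance = |-42| / √297 = 42/√297 ≈ 2.4371.

2.4371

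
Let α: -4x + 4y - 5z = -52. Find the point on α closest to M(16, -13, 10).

(8, -5, 0)

Foot = M − λn with λ = (n·M − d)/|n|² = (-166 − (-52))/57 = -2.
Foot = (16, -13, 10) − (-2)·(-4, 4, -5) = (8, -5, 0).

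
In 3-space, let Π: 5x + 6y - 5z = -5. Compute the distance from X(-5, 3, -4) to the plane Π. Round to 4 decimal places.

1.9410

n·X − d = (5)·(-5) + (6)·(3) + (-5)·(-4) − (-5) = 18; |n| = √86.
Distance = |18| / √86 = 18/√86 ≈ 1.9410.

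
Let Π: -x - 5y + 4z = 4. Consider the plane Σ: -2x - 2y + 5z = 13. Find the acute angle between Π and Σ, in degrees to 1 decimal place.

30.7

cos θ = |n₁·n₂| / (|n₁||n₂|) = |32| / (√42 · √33).
θ = arccos(0.85954) ≈ 30.7°.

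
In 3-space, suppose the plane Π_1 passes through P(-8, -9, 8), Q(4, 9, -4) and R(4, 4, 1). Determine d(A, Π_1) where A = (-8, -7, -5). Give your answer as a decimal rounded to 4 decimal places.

PQ = (12, 18, -12), PR = (12, 13, -7); a normal to Π_1 is PQ × PR = (30, -60, -60).
Using P: Π_1 has equation 30x - 60y - 60z = -180.
n·A − d = (30)·(-8) + (-60)·(-7) + (-60)·(-5) − (-180) = 660; |n| = √8100.
Distance = |660| / √8100 = 660/√8100 ≈ 7.3333.

7.3333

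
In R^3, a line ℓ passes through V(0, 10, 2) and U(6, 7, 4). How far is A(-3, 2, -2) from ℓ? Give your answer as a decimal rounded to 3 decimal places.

9.430

A direction vector for ℓ is U − V = (6, -3, 2).
Taking (0, 10, 2) on ℓ with direction v = (6, -3, 2): w = A − (0, 10, 2) = (-3, -8, -4), and w × v = (-28, -18, 57).
Distance = |w × v| / |v| = √4357 / √49 ≈ 9.430.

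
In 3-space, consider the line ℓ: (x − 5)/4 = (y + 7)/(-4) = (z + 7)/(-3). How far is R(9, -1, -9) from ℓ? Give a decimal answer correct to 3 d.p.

7.477

ℓ has direction (4, -4, -3) through (5, -7, -7).
Taking (5, -7, -7) on ℓ with direction v = (4, -4, -3): w = R − (5, -7, -7) = (4, 6, -2), and w × v = (-26, 4, -40).
Distance = |w × v| / |v| = √2292 / √41 ≈ 7.477.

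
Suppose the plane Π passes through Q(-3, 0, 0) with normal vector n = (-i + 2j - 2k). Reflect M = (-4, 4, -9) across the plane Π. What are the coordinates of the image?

Π: n·r = n·Q gives -x + 2y - 2z = 3.
λ = (n·M − d)/|n|² = (30 − 3)/9 = 3.
Reflection = M − 2λn = (-4, 4, -9) − 6·(-1, 2, -2) = (2, -8, 3).

(2, -8, 3)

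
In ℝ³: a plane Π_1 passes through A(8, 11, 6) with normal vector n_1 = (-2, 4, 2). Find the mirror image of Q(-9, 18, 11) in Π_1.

(3, -6, -1)

Π_1: n_1·r = n_1·A gives -2x + 4y + 2z = 40.
λ = (n·Q − d)/|n|² = (112 − 40)/24 = 3.
Reflection = Q − 2λn = (-9, 18, 11) − 6·(-2, 4, 2) = (3, -6, -1).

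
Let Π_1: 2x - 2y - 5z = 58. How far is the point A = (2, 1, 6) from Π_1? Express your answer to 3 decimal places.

n·A − d = (2)·(2) + (-2)·(1) + (-5)·(6) − 58 = -86; |n| = √33.
Distance = |-86| / √33 = 86/√33 ≈ 14.971.

14.971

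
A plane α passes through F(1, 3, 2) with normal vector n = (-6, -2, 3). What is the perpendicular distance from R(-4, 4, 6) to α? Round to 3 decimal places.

α: n·r = n·F gives -6x - 2y + 3z = -6.
n·R − d = (-6)·(-4) + (-2)·(4) + (3)·(6) − (-6) = 40; |n| = √49.
Distance = |40| / √49 = 40/√49 ≈ 5.714.

5.714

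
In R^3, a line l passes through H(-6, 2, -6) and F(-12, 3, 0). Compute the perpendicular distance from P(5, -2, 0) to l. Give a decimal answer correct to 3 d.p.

12.537

A direction vector for l is F − H = (-6, 1, 6).
Taking (-6, 2, -6) on l with direction v = (-6, 1, 6): w = P − (-6, 2, -6) = (11, -4, 6), and w × v = (-30, -102, -13).
Distance = |w × v| / |v| = √11473 / √73 ≈ 12.537.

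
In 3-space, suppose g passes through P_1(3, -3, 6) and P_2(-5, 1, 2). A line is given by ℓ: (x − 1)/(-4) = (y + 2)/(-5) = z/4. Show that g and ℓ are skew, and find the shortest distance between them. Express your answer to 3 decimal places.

3.791

A direction vector for g is P_2 − P_1 = (-8, 4, -4).
ℓ has direction (-4, -5, 4) through (1, -2, 0).
Common perpendicular direction n = (-8, 4, -4) × (-4, -5, 4) = (-4, 48, 56).
With w = (1, -2, 0) − (3, -3, 6) = (-2, 1, -6), w · n = -280.
Since n ≠ 0 the lines are not parallel, and w · n = -280 ≠ 0 so they do not intersect; hence they are skew.
Distance = |w · n| / |n| = |-280| / √5456 ≈ 3.791.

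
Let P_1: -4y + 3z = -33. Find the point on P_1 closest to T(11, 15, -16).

Foot = T − λn with λ = (n·T − d)/|n|² = (-108 − (-33))/25 = -3.
Foot = (11, 15, -16) − (-3)·(0, -4, 3) = (11, 3, -7).

(11, 3, -7)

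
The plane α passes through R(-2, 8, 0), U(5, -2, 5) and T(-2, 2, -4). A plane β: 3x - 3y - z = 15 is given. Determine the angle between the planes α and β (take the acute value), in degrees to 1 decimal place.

63.5

RU = (7, -10, 5), RT = (0, -6, -4); a normal to α is RU × RT = (70, 28, -42).
Using R: α has equation 70x + 28y - 42z = 84.
cos θ = |n₁·n₂| / (|n₁||n₂|) = |168| / (√7448 · √19).
θ = arccos(0.44659) ≈ 63.5°.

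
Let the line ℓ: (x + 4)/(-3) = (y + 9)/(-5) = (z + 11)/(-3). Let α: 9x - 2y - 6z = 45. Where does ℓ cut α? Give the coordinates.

(5, 6, -2)

ℓ has direction (-3, -5, -3) through (-4, -9, -11).
Substitute r = (-4, -9, -11) + t(-3, -5, -3) into the plane: 48 + 1t = 45, so t = -3.
Intersection: (-4, -9, -11) + (-3)·(-3, -5, -3) = (5, 6, -2).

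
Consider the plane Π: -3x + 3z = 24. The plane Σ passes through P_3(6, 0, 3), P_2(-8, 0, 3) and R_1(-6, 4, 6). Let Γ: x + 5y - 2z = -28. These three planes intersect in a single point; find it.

(-8, -4, 0)

P_3P_2 = (-14, 0, 0), P_3R_1 = (-12, 4, 3); a normal to Σ is P_3P_2 × P_3R_1 = (0, 42, -56).
Using P_3: Σ has equation 42y - 56z = -168.
Solving the 3×3 linear system -3x + 3z = 24, 42y - 56z = -168, x + 5y - 2z = -28 (e.g. by elimination or Cramer's rule, determinant = -714) gives (-8, -4, 0).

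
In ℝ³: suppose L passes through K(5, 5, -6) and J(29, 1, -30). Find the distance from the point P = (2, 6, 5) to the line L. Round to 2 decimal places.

5.66

A direction vector for L is J − K = (24, -4, -24).
Taking (5, 5, -6) on L with direction v = (24, -4, -24): w = P − (5, 5, -6) = (-3, 1, 11), and w × v = (20, 192, -12).
Distance = |w × v| / |v| = √37408 / √1168 ≈ 5.66.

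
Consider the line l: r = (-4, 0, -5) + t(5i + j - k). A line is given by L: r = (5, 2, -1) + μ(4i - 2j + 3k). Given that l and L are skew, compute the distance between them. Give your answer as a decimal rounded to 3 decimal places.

3.598

Common perpendicular direction n = (5, 1, -1) × (4, -2, 3) = (1, -19, -14).
With w = (5, 2, -1) − (-4, 0, -5) = (9, 2, 4), w · n = -85.
Distance = |w · n| / |n| = |-85| / √558 ≈ 3.598.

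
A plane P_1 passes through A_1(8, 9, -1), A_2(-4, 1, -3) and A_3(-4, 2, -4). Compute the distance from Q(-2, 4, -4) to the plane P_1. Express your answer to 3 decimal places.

0.203

A_1A_2 = (-12, -8, -2), A_1A_3 = (-12, -7, -3); a normal to P_1 is A_1A_2 × A_1A_3 = (10, -12, -12).
Using A_1: P_1 has equation 10x - 12y - 12z = -16.
n·Q − d = (10)·(-2) + (-12)·(4) + (-12)·(-4) − (-16) = -4; |n| = √388.
Distance = |-4| / √388 = 4/√388 ≈ 0.203.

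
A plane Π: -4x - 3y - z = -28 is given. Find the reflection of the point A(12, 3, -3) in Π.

(4, -3, -5)

λ = (n·A − d)/|n|² = (-54 − (-28))/26 = -1.
Reflection = A − 2λn = (12, 3, -3) − (-2)·(-4, -3, -1) = (4, -3, -5).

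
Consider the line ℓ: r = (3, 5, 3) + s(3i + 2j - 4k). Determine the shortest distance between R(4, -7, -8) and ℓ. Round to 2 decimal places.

Taking (3, 5, 3) on ℓ with direction v = (3, 2, -4): w = R − (3, 5, 3) = (1, -12, -11), and w × v = (70, -29, 38).
Distance = |w × v| / |v| = √7185 / √29 ≈ 15.74.

15.74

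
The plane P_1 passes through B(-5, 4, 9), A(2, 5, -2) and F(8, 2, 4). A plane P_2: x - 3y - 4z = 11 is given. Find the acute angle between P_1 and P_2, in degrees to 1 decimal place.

46.1

BA = (7, 1, -11), BF = (13, -2, -5); a normal to P_1 is BA × BF = (-27, -108, -27).
Using B: P_1 has equation -27x - 108y - 27z = -540.
cos θ = |n₁·n₂| / (|n₁||n₂|) = |405| / (√13122 · √26).
θ = arccos(0.69338) ≈ 46.1°.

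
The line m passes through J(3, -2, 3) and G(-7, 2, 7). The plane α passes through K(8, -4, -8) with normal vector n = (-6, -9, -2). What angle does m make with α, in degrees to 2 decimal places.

7.27

A direction vector for m is G − J = (-10, 4, 4).
α: n·r = n·K gives -6x - 9y - 2z = 4.
sin θ = |n·v| / (|n||v|) = |16| / (√121 · √132) = 0.12660.
θ ≈ 7.27°.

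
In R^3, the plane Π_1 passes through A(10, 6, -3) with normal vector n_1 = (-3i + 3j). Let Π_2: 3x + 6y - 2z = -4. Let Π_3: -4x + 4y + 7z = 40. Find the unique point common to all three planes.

(4, 0, 8)

Π_1: n_1·r = n_1·A gives -3x + 3y = -12.
Solving the 3×3 linear system -3x + 3y = -12, 3x + 6y - 2z = -4, -4x + 4y + 7z = 40 (e.g. by elimination or Cramer's rule, determinant = -189) gives (4, 0, 8).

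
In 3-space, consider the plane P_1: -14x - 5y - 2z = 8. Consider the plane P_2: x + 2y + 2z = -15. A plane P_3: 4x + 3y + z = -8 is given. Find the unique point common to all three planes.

(1, -2, -6)

Solving the 3×3 linear system -14x - 5y - 2z = 8, x + 2y + 2z = -15, 4x + 3y + z = -8 (e.g. by elimination or Cramer's rule, determinant = 31) gives (1, -2, -6).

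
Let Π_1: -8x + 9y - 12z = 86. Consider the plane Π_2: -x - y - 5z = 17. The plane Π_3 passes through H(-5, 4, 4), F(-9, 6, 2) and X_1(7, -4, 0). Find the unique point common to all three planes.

HF = (-4, 2, -2), HX_1 = (12, -8, -4); a normal to Π_3 is HF × HX_1 = (-24, -40, 8).
Using H: Π_3 has equation -24x - 40y + 8z = -8.
Solving the 3×3 linear system -8x + 9y - 12z = 86, -x - y - 5z = 17, -24x - 40y + 8z = -8 (e.g. by elimination or Cramer's rule, determinant = 2624) gives (-4, 2, -3).

(-4, 2, -3)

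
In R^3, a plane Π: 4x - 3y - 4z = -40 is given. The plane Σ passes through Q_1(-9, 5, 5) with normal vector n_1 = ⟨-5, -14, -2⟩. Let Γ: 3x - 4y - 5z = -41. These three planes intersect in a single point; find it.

(-5, 4, 2)

Σ: n_1·r = n_1·Q_1 gives -5x - 14y - 2z = -35.
Solving the 3×3 linear system 4x - 3y - 4z = -40, -5x - 14y - 2z = -35, 3x - 4y - 5z = -41 (e.g. by elimination or Cramer's rule, determinant = 93) gives (-5, 4, 2).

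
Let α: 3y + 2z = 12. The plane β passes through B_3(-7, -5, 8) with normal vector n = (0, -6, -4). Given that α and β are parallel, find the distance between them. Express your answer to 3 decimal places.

3.051

β: n·r = n·B_3 gives -6y - 4z = -2.
Rescale β by 1/(-2): 3y + 2z = 1. Then distance = |12 − 1| / √13 ≈ 3.051.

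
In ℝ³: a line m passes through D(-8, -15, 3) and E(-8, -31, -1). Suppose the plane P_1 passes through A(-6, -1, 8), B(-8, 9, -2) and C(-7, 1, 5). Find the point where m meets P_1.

(-8, -3, 6)

A direction vector for m is E − D = (0, -16, -4).
AB = (-2, 10, -10), AC = (-1, 2, -3); a normal to P_1 is AB × AC = (-10, 4, 6).
Using A: P_1 has equation -10x + 4y + 6z = 104.
Substitute r = (-8, -15, 3) + t(0, -16, -4) into the plane: 38 + (-88)t = 104, so t = -3/4.
Intersection: (-8, -15, 3) + (-3/4)·(0, -16, -4) = (-8, -3, 6).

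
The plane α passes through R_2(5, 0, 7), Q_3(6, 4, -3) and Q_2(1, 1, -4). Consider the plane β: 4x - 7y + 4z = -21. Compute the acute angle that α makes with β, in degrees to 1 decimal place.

R_2Q_3 = (1, 4, -10), R_2Q_2 = (-4, 1, -11); a normal to α is R_2Q_3 × R_2Q_2 = (-34, 51, 17).
Using R_2: α has equation -34x + 51y + 17z = -51.
cos θ = |n₁·n₂| / (|n₁||n₂|) = |-425| / (√4046 · √81).
θ = arccos(0.74239) ≈ 42.1°.

42.1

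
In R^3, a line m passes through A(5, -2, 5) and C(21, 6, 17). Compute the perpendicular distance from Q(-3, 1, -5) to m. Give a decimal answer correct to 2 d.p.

8.05

A direction vector for m is C − A = (16, 8, 12).
Taking (5, -2, 5) on m with direction v = (16, 8, 12): w = Q − (5, -2, 5) = (-8, 3, -10), and w × v = (116, -64, -112).
Distance = |w × v| / |v| = √30096 / √464 ≈ 8.05.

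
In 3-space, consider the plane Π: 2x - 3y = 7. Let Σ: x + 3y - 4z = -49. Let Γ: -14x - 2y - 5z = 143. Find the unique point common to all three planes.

Solving the 3×3 linear system 2x - 3y = 7, x + 3y - 4z = -49, -14x - 2y - 5z = 143 (e.g. by elimination or Cramer's rule, determinant = -229) gives (-10, -9, 3).

(-10, -9, 3)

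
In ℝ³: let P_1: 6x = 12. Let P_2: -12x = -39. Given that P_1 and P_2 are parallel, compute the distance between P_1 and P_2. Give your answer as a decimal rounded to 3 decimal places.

Rescale P_2 by 1/(-2): 6x = 39/2. Then distance = |12 − (39/2)| / √36 ≈ 1.250.

1.250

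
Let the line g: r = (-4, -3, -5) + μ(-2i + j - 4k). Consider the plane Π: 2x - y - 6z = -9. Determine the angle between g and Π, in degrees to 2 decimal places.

sin θ = |n·v| / (|n||v|) = |19| / (√41 · √21) = 0.64752.
θ ≈ 40.35°.

40.35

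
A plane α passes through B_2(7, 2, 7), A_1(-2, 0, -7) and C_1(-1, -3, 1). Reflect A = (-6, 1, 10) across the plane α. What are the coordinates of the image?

B_2A_1 = (-9, -2, -14), B_2C_1 = (-8, -5, -6); a normal to α is B_2A_1 × B_2C_1 = (-58, 58, 29).
Using B_2: α has equation -58x + 58y + 29z = -87.
λ = (n·A − d)/|n|² = (696 − (-87))/7569 = 3/29.
Reflection = A − 2λn = (-6, 1, 10) − (6/29)·(-58, 58, 29) = (6, -11, 4).

(6, -11, 4)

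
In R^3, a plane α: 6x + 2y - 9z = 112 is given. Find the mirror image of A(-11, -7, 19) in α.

(25, 5, -35)

λ = (n·A − d)/|n|² = (-251 − 112)/121 = -3.
Reflection = A − 2λn = (-11, -7, 19) − (-6)·(6, 2, -9) = (25, 5, -35).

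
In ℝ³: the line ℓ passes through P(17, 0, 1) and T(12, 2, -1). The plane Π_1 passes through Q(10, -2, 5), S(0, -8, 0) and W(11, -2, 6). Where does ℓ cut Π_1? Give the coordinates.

(7, 4, -3)

A direction vector for ℓ is T − P = (-5, 2, -2).
QS = (-10, -6, -5), QW = (1, 0, 1); a normal to Π_1 is QS × QW = (-6, 5, 6).
Using Q: Π_1 has equation -6x + 5y + 6z = -40.
Substitute r = (17, 0, 1) + t(-5, 2, -2) into the plane: -96 + 28t = -40, so t = 2.
Intersection: (17, 0, 1) + 2·(-5, 2, -2) = (7, 4, -3).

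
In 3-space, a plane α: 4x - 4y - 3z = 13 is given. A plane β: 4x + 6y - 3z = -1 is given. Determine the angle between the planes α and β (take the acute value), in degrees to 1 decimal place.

cos θ = |n₁·n₂| / (|n₁||n₂|) = |1| / (√41 · √61).
θ = arccos(0.02000) ≈ 88.9°.

88.9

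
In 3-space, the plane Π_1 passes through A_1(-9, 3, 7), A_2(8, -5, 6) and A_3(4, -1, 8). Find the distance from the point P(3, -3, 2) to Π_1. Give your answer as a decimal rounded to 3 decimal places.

A_1A_2 = (17, -8, -1), A_1A_3 = (13, -4, 1); a normal to Π_1 is A_1A_2 × A_1A_3 = (-12, -30, 36).
Using A_1: Π_1 has equation -12x - 30y + 36z = 270.
n·P − d = (-12)·(3) + (-30)·(-3) + (36)·(2) − 270 = -144; |n| = √2340.
Distance = |-144| / √2340 = 144/√2340 ≈ 2.977.

2.977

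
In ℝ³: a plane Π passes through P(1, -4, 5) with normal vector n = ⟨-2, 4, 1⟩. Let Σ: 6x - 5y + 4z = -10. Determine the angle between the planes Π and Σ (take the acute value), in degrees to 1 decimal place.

Π: n·r = n·P gives -2x + 4y + z = -13.
cos θ = |n₁·n₂| / (|n₁||n₂|) = |-28| / (√21 · √77).
θ = arccos(0.69631) ≈ 45.9°.

45.9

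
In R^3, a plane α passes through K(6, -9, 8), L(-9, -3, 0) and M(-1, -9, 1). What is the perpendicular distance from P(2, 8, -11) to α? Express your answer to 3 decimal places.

KL = (-15, 6, -8), KM = (-7, 0, -7); a normal to α is KL × KM = (-42, -49, 42).
Using K: α has equation -42x - 49y + 42z = 525.
n·P − d = (-42)·(2) + (-49)·(8) + (42)·(-11) − 525 = -1463; |n| = √5929.
Distance = |-1463| / √5929 = 1463/√5929 ≈ 19.000.

19.000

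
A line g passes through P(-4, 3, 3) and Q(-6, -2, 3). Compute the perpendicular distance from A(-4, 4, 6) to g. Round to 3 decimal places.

A direction vector for g is Q − P = (-2, -5, 0).
Taking (-4, 3, 3) on g with direction v = (-2, -5, 0): w = A − (-4, 3, 3) = (0, 1, 3), and w × v = (15, -6, 2).
Distance = |w × v| / |v| = √265 / √29 ≈ 3.023.

3.023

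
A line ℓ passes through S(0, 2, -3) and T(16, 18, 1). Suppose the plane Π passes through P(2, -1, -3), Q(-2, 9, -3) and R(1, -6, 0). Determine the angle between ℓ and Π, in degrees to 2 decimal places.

51.42

A direction vector for ℓ is T − S = (16, 16, 4).
PQ = (-4, 10, 0), PR = (-1, -5, 3); a normal to Π is PQ × PR = (30, 12, 30).
Using P: Π has equation 30x + 12y + 30z = -42.
sin θ = |n·v| / (|n||v|) = |792| / (√1944 · √528) = 0.78174.
θ ≈ 51.42°.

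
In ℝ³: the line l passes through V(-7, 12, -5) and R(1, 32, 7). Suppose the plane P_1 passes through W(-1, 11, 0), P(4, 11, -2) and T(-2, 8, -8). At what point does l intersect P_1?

A direction vector for l is R − V = (8, 20, 12).
WP = (5, 0, -2), WT = (-1, -3, -8); a normal to P_1 is WP × WT = (-6, 42, -15).
Using W: P_1 has equation -6x + 42y - 15z = 468.
Substitute r = (-7, 12, -5) + t(8, 20, 12) into the plane: 621 + 612t = 468, so t = -1/4.
Intersection: (-7, 12, -5) + (-1/4)·(8, 20, 12) = (-9, 7, -8).

(-9, 7, -8)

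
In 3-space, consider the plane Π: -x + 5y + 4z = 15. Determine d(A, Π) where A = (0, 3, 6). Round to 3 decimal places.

n·A − d = (-1)·(0) + (5)·(3) + (4)·(6) − 15 = 24; |n| = √42.
Distance = |24| / √42 = 24/√42 ≈ 3.703.

3.703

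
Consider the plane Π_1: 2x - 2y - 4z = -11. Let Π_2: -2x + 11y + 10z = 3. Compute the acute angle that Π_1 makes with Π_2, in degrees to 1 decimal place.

cos θ = |n₁·n₂| / (|n₁||n₂|) = |-66| / (√24 · √225).
θ = arccos(0.89815) ≈ 26.1°.

26.1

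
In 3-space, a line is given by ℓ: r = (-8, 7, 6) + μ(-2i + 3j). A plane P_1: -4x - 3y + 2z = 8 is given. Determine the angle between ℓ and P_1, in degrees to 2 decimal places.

2.95

sin θ = |n·v| / (|n||v|) = |-1| / (√29 · √13) = 0.05150.
θ ≈ 2.95°.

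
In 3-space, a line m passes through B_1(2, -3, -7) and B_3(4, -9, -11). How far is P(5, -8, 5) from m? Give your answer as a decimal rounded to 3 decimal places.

A direction vector for m is B_3 − B_1 = (2, -6, -4).
Taking (2, -3, -7) on m with direction v = (2, -6, -4): w = P − (2, -3, -7) = (3, -5, 12), and w × v = (92, 36, -8).
Distance = |w × v| / |v| = √9824 / √56 ≈ 13.245.

13.245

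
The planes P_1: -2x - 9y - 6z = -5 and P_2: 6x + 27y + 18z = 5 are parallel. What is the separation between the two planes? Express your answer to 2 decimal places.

Rescale P_2 by 1/(-3): -2x - 9y - 6z = -5/3. Then distance = |-5 − (-5/3)| / √121 ≈ 0.30.

0.30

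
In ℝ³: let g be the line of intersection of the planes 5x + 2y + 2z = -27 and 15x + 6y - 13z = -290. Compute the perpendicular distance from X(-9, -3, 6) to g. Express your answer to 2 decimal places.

Direction of g: (5, 2, 2) × (15, 6, -13) = (-38, 95, 0).
A point on g: solving the two plane equations with x = -11 gives (-11, 3, 11).
Taking (-11, 3, 11) on g with direction v = (-38, 95, 0): w = X − (-11, 3, 11) = (2, -6, -5), and w × v = (475, 190, -38).
Distance = |w × v| / |v| = √263169 / √10469 ≈ 5.01.

5.01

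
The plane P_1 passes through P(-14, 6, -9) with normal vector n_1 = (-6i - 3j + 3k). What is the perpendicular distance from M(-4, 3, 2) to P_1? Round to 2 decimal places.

2.45

P_1: n_1·r = n_1·P gives -6x - 3y + 3z = 39.
n·M − d = (-6)·(-4) + (-3)·(3) + (3)·(2) − 39 = -18; |n| = √54.
Distance = |-18| / √54 = 18/√54 ≈ 2.45.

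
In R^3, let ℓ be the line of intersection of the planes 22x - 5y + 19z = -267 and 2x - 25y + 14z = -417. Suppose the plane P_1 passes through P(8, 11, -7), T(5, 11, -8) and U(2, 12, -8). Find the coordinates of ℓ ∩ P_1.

(-1, 11, -10)

Direction of ℓ: (22, -5, 19) × (2, -25, 14) = (405, -270, -540).
A point on ℓ: solving the two plane equations with x = 11 gives (11, 3, -26).
PT = (-3, 0, -1), PU = (-6, 1, -1); a normal to P_1 is PT × PU = (1, 3, -3).
Using P: P_1 has equation x + 3y - 3z = 62.
Substitute r = (11, 3, -26) + t(405, -270, -540) into the plane: 98 + 1215t = 62, so t = -4/135.
Intersection: (11, 3, -26) + (-4/135)·(405, -270, -540) = (-1, 11, -10).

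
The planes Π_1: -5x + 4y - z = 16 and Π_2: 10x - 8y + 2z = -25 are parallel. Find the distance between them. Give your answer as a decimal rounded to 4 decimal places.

0.5401

Rescale Π_2 by 1/(-2): -5x + 4y - z = 25/2. Then distance = |16 − (25/2)| / √42 ≈ 0.5401.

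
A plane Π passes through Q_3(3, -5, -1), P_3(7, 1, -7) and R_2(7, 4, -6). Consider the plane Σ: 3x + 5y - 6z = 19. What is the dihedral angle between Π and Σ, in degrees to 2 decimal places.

84.94

Q_3P_3 = (4, 6, -6), Q_3R_2 = (4, 9, -5); a normal to Π is Q_3P_3 × Q_3R_2 = (24, -4, 12).
Using Q_3: Π has equation 24x - 4y + 12z = 80.
cos θ = |n₁·n₂| / (|n₁||n₂|) = |-20| / (√736 · √70).
θ = arccos(0.08811) ≈ 84.94°.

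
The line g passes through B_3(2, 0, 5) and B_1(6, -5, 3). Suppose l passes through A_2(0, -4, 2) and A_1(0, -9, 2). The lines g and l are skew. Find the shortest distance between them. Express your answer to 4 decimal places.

A direction vector for g is B_1 − B_3 = (4, -5, -2).
A direction vector for l is A_1 − A_2 = (0, -5, 0).
Common perpendicular direction n = (4, -5, -2) × (0, -5, 0) = (-10, 0, -20).
With w = (0, -4, 2) − (2, 0, 5) = (-2, -4, -3), w · n = 80.
Distance = |w · n| / |n| = |80| / √500 ≈ 3.5777.

3.5777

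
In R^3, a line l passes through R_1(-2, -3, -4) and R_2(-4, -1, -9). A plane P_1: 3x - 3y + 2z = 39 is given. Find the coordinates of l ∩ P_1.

(2, -7, 6)

A direction vector for l is R_2 − R_1 = (-2, 2, -5).
Substitute r = (-2, -3, -4) + t(-2, 2, -5) into the plane: -5 + (-22)t = 39, so t = -2.
Intersection: (-2, -3, -4) + (-2)·(-2, 2, -5) = (2, -7, 6).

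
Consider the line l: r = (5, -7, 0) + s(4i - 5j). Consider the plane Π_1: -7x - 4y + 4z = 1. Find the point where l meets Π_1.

Substitute r = (5, -7, 0) + t(4, -5, 0) into the plane: -7 + (-8)t = 1, so t = -1.
Intersection: (5, -7, 0) + (-1)·(4, -5, 0) = (1, -2, 0).

(1, -2, 0)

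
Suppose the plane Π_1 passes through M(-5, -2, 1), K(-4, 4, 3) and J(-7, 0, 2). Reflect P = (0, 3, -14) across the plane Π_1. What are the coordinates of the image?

MK = (1, 6, 2), MJ = (-2, 2, 1); a normal to Π_1 is MK × MJ = (2, -5, 14).
Using M: Π_1 has equation 2x - 5y + 14z = 14.
λ = (n·P − d)/|n|² = (-211 − 14)/225 = -1.
Reflection = P − 2λn = (0, 3, -14) − (-2)·(2, -5, 14) = (4, -7, 14).

(4, -7, 14)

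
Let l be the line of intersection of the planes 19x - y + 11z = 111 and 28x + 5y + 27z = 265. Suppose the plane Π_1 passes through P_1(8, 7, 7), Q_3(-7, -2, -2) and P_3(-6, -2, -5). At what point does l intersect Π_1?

(2, 4, 7)

Direction of l: (19, -1, 11) × (28, 5, 27) = (-82, -205, 123).
A point on l: solving the two plane equations with x = -6 gives (-6, -16, 19).
P_1Q_3 = (-15, -9, -9), P_1P_3 = (-14, -9, -12); a normal to Π_1 is P_1Q_3 × P_1P_3 = (27, -54, 9).
Using P_1: Π_1 has equation 27x - 54y + 9z = -99.
Substitute r = (-6, -16, 19) + t(-82, -205, 123) into the plane: 873 + 9963t = -99, so t = -4/41.
Intersection: (-6, -16, 19) + (-4/41)·(-82, -205, 123) = (2, 4, 7).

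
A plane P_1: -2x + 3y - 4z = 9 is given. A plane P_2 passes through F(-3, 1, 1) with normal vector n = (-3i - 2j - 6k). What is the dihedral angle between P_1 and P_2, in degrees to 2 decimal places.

P_2: n·r = n·F gives -3x - 2y - 6z = 1.
cos θ = |n₁·n₂| / (|n₁||n₂|) = |24| / (√29 · √49).
θ = arccos(0.63667) ≈ 50.46°.

50.46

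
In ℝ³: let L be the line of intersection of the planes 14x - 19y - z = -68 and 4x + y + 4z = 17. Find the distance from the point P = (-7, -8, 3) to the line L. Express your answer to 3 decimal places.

9.985

Direction of L: (14, -19, -1) × (4, 1, 4) = (-75, -60, 90).
A point on L: solving the two plane equations with x = 2 gives (2, 5, 1).
Taking (2, 5, 1) on L with direction v = (-75, -60, 90): w = P − (2, 5, 1) = (-9, -13, 2), and w × v = (-1050, 660, -435).
Distance = |w × v| / |v| = √1727325 / √17325 ≈ 9.985.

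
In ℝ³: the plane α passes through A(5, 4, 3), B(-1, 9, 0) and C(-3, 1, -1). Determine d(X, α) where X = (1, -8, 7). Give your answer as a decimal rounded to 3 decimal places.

5.367

AB = (-6, 5, -3), AC = (-8, -3, -4); a normal to α is AB × AC = (-29, 0, 58).
Using A: α has equation -29x + 58z = 29.
n·X − d = (-29)·(1) + (0)·(-8) + (58)·(7) − 29 = 348; |n| = √4205.
Distance = |348| / √4205 = 348/√4205 ≈ 5.367.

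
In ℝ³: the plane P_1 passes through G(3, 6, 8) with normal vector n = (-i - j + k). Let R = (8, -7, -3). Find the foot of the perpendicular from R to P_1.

(7, -8, -2)

P_1: n·r = n·G gives -x - y + z = -1.
Foot = R − λn with λ = (n·R − d)/|n|² = (-4 − (-1))/3 = -1.
Foot = (8, -7, -3) − (-1)·(-1, -1, 1) = (7, -8, -2).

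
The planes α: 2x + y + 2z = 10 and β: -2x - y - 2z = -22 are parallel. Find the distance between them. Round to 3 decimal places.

4.000

Rescale β by 1/(-1): 2x + y + 2z = 22. Then distance = |10 − 22| / √9 ≈ 4.000.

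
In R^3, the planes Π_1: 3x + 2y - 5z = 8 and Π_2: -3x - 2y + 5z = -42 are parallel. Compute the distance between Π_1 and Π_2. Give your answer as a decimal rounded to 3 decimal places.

Rescale Π_2 by 1/(-1): 3x + 2y - 5z = 42. Then distance = |8 − 42| / √38 ≈ 5.516.

5.516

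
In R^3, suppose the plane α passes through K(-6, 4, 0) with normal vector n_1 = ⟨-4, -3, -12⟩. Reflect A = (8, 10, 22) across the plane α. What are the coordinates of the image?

(-8, -2, -26)

α: n_1·r = n_1·K gives -4x - 3y - 12z = 12.
λ = (n·A − d)/|n|² = (-326 − 12)/169 = -2.
Reflection = A − 2λn = (8, 10, 22) − (-4)·(-4, -3, -12) = (-8, -2, -26).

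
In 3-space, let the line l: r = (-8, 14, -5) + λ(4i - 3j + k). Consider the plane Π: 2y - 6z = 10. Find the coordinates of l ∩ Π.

Substitute r = (-8, 14, -5) + t(4, -3, 1) into the plane: 58 + (-12)t = 10, so t = 4.
Intersection: (-8, 14, -5) + 4·(4, -3, 1) = (8, 2, -1).

(8, 2, -1)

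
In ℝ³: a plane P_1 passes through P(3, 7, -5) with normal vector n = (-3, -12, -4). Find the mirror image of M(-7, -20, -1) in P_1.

(5, 28, 15)

P_1: n·r = n·P gives -3x - 12y - 4z = -73.
λ = (n·M − d)/|n|² = (265 − (-73))/169 = 2.
Reflection = M − 2λn = (-7, -20, -1) − 4·(-3, -12, -4) = (5, 28, 15).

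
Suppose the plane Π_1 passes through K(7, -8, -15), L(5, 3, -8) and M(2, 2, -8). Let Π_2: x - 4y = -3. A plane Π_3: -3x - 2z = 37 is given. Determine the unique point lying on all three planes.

(-7, -1, -8)

KL = (-2, 11, 7), KM = (-5, 10, 7); a normal to Π_1 is KL × KM = (7, -21, 35).
Using K: Π_1 has equation 7x - 21y + 35z = -308.
Solving the 3×3 linear system 7x - 21y + 35z = -308, x - 4y = -3, -3x - 2z = 37 (e.g. by elimination or Cramer's rule, determinant = -406) gives (-7, -1, -8).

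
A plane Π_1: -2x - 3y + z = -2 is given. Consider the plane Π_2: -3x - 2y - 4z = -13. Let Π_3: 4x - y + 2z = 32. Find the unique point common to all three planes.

Solving the 3×3 linear system -2x - 3y + z = -2, -3x - 2y - 4z = -13, 4x - y + 2z = 32 (e.g. by elimination or Cramer's rule, determinant = 57) gives (7, -4, 0).

(7, -4, 0)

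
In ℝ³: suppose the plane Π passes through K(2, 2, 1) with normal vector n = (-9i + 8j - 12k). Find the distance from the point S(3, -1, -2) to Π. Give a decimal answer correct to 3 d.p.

0.176

Π: n·r = n·K gives -9x + 8y - 12z = -14.
n·S − d = (-9)·(3) + (8)·(-1) + (-12)·(-2) − (-14) = 3; |n| = √289.
Distance = |3| / √289 = 3/√289 ≈ 0.176.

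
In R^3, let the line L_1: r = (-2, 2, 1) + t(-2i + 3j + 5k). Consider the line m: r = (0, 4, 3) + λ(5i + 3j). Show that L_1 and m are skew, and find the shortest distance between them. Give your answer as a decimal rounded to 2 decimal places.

Common perpendicular direction n = (-2, 3, 5) × (5, 3, 0) = (-15, 25, -21).
With w = (0, 4, 3) − (-2, 2, 1) = (2, 2, 2), w · n = -22.
Since n ≠ 0 the lines are not parallel, and w · n = -22 ≠ 0 so they do not intersect; hence they are skew.
Distance = |w · n| / |n| = |-22| / √1291 ≈ 0.61.

0.61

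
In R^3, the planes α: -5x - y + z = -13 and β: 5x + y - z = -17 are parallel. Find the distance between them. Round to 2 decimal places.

5.77

Rescale β by 1/(-1): -5x - y + z = 17. Then distance = |-13 − 17| / √27 ≈ 5.77.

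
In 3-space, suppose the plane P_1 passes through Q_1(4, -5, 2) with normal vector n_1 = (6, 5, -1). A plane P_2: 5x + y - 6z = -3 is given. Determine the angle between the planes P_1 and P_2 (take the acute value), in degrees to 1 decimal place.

48.6

P_1: n_1·r = n_1·Q_1 gives 6x + 5y - z = -3.
cos θ = |n₁·n₂| / (|n₁||n₂|) = |41| / (√62 · √62).
θ = arccos(0.66129) ≈ 48.6°.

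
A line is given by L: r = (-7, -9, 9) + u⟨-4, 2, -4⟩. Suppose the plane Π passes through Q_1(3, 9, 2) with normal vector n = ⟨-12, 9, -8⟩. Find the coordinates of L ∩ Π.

Π: n·r = n·Q_1 gives -12x + 9y - 8z = 29.
Substitute r = (-7, -9, 9) + t(-4, 2, -4) into the plane: -69 + 98t = 29, so t = 1.
Intersection: (-7, -9, 9) + 1·(-4, 2, -4) = (-11, -7, 5).

(-11, -7, 5)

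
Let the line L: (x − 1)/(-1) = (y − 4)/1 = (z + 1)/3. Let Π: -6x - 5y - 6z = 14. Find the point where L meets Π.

L has direction (-1, 1, 3) through (1, 4, -1).
Substitute r = (1, 4, -1) + t(-1, 1, 3) into the plane: -20 + (-17)t = 14, so t = -2.
Intersection: (1, 4, -1) + (-2)·(-1, 1, 3) = (3, 2, -7).

(3, 2, -7)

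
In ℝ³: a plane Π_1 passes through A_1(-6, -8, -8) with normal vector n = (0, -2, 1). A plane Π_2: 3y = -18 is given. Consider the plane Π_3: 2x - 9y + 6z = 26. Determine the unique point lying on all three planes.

Π_1: n·r = n·A_1 gives -2y + z = 8.
Solving the 3×3 linear system -2y + z = 8, 3y = -18, 2x - 9y + 6z = 26 (e.g. by elimination or Cramer's rule, determinant = -6) gives (-2, -6, -4).

(-2, -6, -4)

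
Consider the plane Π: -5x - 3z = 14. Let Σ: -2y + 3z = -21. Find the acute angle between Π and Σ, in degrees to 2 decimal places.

cos θ = |n₁·n₂| / (|n₁||n₂|) = |-9| / (√34 · √13).
θ = arccos(0.42809) ≈ 64.65°.

64.65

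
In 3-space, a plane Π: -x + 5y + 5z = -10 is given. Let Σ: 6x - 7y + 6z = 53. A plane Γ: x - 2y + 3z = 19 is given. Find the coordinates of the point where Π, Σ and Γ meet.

(0, -5, 3)

Solving the 3×3 linear system -x + 5y + 5z = -10, 6x - 7y + 6z = 53, x - 2y + 3z = 19 (e.g. by elimination or Cramer's rule, determinant = -76) gives (0, -5, 3).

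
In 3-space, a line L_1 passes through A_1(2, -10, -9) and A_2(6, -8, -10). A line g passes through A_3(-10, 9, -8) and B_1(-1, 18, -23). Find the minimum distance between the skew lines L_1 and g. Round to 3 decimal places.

21.356

A direction vector for L_1 is A_2 − A_1 = (4, 2, -1).
A direction vector for g is B_1 − A_3 = (9, 9, -15).
Common perpendicular direction n = (4, 2, -1) × (9, 9, -15) = (-21, 51, 18).
With w = (-10, 9, -8) − (2, -10, -9) = (-12, 19, 1), w · n = 1239.
Distance = |w · n| / |n| = |1239| / √3366 ≈ 21.356.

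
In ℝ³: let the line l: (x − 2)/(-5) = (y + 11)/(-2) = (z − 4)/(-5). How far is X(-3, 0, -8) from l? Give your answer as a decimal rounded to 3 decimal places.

14.714

l has direction (-5, -2, -5) through (2, -11, 4).
Taking (2, -11, 4) on l with direction v = (-5, -2, -5): w = X − (2, -11, 4) = (-5, 11, -12), and w × v = (-79, 35, 65).
Distance = |w × v| / |v| = √11691 / √54 ≈ 14.714.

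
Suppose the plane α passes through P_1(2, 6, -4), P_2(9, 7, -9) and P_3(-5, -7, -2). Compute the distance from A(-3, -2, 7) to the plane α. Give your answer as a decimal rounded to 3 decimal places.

P_1P_2 = (7, 1, -5), P_1P_3 = (-7, -13, 2); a normal to α is P_1P_2 × P_1P_3 = (-63, 21, -84).
Using P_1: α has equation -63x + 21y - 84z = 336.
n·A − d = (-63)·(-3) + (21)·(-2) + (-84)·(7) − 336 = -777; |n| = √11466.
Distance = |-777| / √11466 = 777/√11466 ≈ 7.256.

7.256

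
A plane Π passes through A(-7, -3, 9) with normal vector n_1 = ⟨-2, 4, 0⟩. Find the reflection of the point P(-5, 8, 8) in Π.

(3, -8, 8)

Π: n_1·r = n_1·A gives -2x + 4y = 2.
λ = (n·P − d)/|n|² = (42 − 2)/20 = 2.
Reflection = P − 2λn = (-5, 8, 8) − 4·(-2, 4, 0) = (3, -8, 8).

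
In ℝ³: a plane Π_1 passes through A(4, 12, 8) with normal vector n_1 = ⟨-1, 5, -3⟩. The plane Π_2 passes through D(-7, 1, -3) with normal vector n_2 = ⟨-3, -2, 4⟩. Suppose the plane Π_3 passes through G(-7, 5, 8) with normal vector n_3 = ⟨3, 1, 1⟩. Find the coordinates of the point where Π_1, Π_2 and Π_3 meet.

(-5, 6, 1)

Π_1: n_1·r = n_1·A gives -x + 5y - 3z = 32.
Π_2: n_2·r = n_2·D gives -3x - 2y + 4z = 7.
Π_3: n_3·r = n_3·G gives 3x + y + z = -8.
Solving the 3×3 linear system -x + 5y - 3z = 32, -3x - 2y + 4z = 7, 3x + y + z = -8 (e.g. by elimination or Cramer's rule, determinant = 72) gives (-5, 6, 1).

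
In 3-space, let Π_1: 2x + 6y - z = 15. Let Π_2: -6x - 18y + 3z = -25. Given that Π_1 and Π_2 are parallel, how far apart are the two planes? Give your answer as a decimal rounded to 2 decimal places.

Rescale Π_2 by 1/(-3): 2x + 6y - z = 25/3. Then distance = |15 − (25/3)| / √41 ≈ 1.04.

1.04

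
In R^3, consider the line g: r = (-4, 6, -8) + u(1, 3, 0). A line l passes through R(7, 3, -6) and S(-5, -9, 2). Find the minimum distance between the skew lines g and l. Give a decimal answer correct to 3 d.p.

9.635

A direction vector for l is S − R = (-12, -12, 8).
Common perpendicular direction n = (1, 3, 0) × (-12, -12, 8) = (24, -8, 24).
With w = (7, 3, -6) − (-4, 6, -8) = (11, -3, 2), w · n = 336.
Distance = |w · n| / |n| = |336| / √1216 ≈ 9.635.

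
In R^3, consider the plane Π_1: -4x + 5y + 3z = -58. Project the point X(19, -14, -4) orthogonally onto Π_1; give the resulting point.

(11, -4, 2)

Foot = X − λn with λ = (n·X − d)/|n|² = (-158 − (-58))/50 = -2.
Foot = (19, -14, -4) − (-2)·(-4, 5, 3) = (11, -4, 2).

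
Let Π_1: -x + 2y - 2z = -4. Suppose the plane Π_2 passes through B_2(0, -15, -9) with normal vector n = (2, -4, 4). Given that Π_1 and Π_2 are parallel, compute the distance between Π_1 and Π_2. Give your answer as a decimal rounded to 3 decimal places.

2.667

Π_2: n·r = n·B_2 gives 2x - 4y + 4z = 24.
Rescale Π_2 by 1/(-2): -x + 2y - 2z = -12. Then distance = |-4 − (-12)| / √9 ≈ 2.667.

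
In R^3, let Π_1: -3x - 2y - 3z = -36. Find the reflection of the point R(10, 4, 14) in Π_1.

(-2, -4, 2)

λ = (n·R − d)/|n|² = (-80 − (-36))/22 = -2.
Reflection = R − 2λn = (10, 4, 14) − (-4)·(-3, -2, -3) = (-2, -4, 2).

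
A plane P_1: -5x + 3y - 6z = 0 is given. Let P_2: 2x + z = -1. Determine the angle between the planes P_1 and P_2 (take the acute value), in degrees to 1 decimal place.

cos θ = |n₁·n₂| / (|n₁||n₂|) = |-16| / (√70 · √5).
θ = arccos(0.85524) ≈ 31.2°.

31.2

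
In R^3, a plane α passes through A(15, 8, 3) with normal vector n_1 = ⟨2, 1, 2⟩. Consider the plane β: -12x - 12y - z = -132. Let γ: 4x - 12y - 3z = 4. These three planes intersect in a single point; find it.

α: n_1·r = n_1·A gives 2x + y + 2z = 44.
Solving the 3×3 linear system 2x + y + 2z = 44, -12x - 12y - z = -132, 4x - 12y - 3z = 4 (e.g. by elimination or Cramer's rule, determinant = 392) gives (10, 0, 12).

(10, 0, 12)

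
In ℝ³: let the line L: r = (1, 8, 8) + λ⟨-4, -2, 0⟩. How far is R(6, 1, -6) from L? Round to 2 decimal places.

Taking (1, 8, 8) on L with direction v = (-4, -2, 0): w = R − (1, 8, 8) = (5, -7, -14), and w × v = (-28, 56, -38).
Distance = |w × v| / |v| = √5364 / √20 ≈ 16.38.

16.38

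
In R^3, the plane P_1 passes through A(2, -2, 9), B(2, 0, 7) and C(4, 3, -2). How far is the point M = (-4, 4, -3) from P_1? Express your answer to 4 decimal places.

AB = (0, 2, -2), AC = (2, 5, -11); a normal to P_1 is AB × AC = (-12, -4, -4).
Using A: P_1 has equation -12x - 4y - 4z = -52.
n·M − d = (-12)·(-4) + (-4)·(4) + (-4)·(-3) − (-52) = 96; |n| = √176.
Distance = |96| / √176 = 96/√176 ≈ 7.2363.

7.2363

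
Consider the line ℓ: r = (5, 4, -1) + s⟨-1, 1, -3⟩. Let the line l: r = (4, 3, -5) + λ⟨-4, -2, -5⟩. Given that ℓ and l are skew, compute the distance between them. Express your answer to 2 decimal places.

1.39

Common perpendicular direction n = (-1, 1, -3) × (-4, -2, -5) = (-11, 7, 6).
With w = (4, 3, -5) − (5, 4, -1) = (-1, -1, -4), w · n = -20.
Distance = |w · n| / |n| = |-20| / √206 ≈ 1.39.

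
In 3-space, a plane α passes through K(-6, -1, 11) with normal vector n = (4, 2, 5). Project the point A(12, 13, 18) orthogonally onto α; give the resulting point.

α: n·r = n·K gives 4x + 2y + 5z = 29.
Foot = A − λn with λ = (n·A − d)/|n|² = (164 − 29)/45 = 3.
Foot = (12, 13, 18) − 3·(4, 2, 5) = (0, 7, 3).

(0, 7, 3)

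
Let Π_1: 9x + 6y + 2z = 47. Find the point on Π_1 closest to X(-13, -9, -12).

Foot = X − λn with λ = (n·X − d)/|n|² = (-195 − 47)/121 = -2.
Foot = (-13, -9, -12) − (-2)·(9, 6, 2) = (5, 3, -8).

(5, 3, -8)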